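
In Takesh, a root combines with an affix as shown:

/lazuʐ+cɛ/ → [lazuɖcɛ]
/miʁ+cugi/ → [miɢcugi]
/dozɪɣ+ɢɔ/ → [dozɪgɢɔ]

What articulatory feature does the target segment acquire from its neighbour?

manner

Comparing underlying and surface forms, /ʐ/ → [ɖ] is the alternation; the neighbouring /c/ is constant.
The change fricative → stop matches the manner of the following /c/, identifying this as manner assimilation.
The other alternating forms pattern the same way: /ʁ/ → [ɢ] before /c/ (fricative → stop, matching a stop); /ɣ/ → [g] before /ɢ/ (fricative → stop, matching a stop) — only manner changes, and always toward the following segment.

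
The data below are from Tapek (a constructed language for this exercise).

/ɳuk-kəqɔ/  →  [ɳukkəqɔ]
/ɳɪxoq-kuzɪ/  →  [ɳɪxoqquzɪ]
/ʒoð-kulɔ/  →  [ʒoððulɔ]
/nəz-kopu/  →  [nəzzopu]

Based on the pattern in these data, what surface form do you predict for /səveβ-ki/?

The data show progressive total assimilation (/k/ → [q] after /q/; /k/ → [ð] after /ð/; /k/ → [z] after /z/): in every case the target segment becomes identical to its preceding neighbour, copying more than a single feature.
In [ɳukkəqɔ] the two consonants at the boundary are already identical (/k/ + /k/), so the rule applies vacuously and nothing changes.
/k/ is the segment targeted by the rule; it sits immediately after /β/, so it assimilates completely and surfaces as [β].

[səveββi]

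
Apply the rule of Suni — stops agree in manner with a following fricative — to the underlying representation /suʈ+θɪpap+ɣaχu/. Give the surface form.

[suʂθɪpaɸɣaχu]

The rule targets /ʈ/ (voiceless retroflex stop), which sits before the trigger /θ/ (fricative).
A voiceless retroflex fricative is [ʂ], so the surface segment is [ʂ].
At the second juncture, /p/ likewise becomes [ɸ] adjacent to /ɣ/.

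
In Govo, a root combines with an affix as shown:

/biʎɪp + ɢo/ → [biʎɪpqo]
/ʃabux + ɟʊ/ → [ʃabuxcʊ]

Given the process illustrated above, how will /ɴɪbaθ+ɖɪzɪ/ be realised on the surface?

The data show progressive voicing assimilation: /ɢ/ → [q] after /p/; /ɟ/ → [c] after /x/. In each pair only voicing changes, matching the preceding consonant, while place and manner stay constant.
The rule targets /ɖ/ (voiced retroflex stop), which sits after the trigger /θ/ (voiceless).
The voiceless retroflex stop is [ʈ], so /ɖ/ → [ʈ].

[ɴɪbaθʈɪzɪ]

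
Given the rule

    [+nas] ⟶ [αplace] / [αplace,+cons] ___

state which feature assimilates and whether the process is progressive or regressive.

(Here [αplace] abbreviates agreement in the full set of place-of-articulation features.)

progressive place assimilation

The shared variable α links the value of the place features (abbreviated [place]) on the target to the same value on the neighbouring segment, so place is the feature that assimilates.
Since the environment is written before the underscore, the trigger precedes the target; the direction is progressive.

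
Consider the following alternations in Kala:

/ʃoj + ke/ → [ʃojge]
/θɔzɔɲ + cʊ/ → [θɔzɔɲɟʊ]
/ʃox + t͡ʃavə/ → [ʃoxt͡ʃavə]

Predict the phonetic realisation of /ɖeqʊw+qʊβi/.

[ɖeqʊwɢʊβi]

The data show progressive voicing assimilation: /k/ → [g] after /j/; /c/ → [ɟ] after /ɲ/. In each pair only voicing changes, matching the preceding consonant, while place and manner stay constant.
No alternation appears in [ʃoxt͡ʃavə]: there the adjacent consonants already agree in voicing (/t͡ʃ/ and /x/ are both voiceless), so this form is consistent with the same rule.
/q/ is a voiceless uvular stop. The preceding trigger /w/ is voiced, so /q/ must become voiced as well.
A voiced uvular stop is [ɢ], so the surface segment is [ɢ].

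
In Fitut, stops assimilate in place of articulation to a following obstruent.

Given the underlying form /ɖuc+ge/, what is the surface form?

The rule targets /c/ (voiceless palatal stop), which sits before the trigger /g/ (velar).
A voiceless velar stop is [k], so the surface segment is [k].

[ɖukge]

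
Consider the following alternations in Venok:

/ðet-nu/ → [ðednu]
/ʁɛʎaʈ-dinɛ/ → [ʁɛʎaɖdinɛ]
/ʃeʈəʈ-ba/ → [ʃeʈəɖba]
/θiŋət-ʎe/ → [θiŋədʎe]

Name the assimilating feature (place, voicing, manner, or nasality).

voicing

The segment that alternates is /t/, which surfaces as [d] when adjacent to /n/.
/t/ is voiceless while /n/ is voiced; the output [d] is voiced, matching the trigger — so the feature that spreads is voicing.
Checking the remaining alternations: /ʈ/ → [ɖ] before /d/ (voiceless → voiced, matching voiced); /ʈ/ → [ɖ] before /b/ (voiceless → voiced, matching voiced); /t/ → [d] before /ʎ/ (voiceless → voiced, matching voiced) — only voicing changes, and always toward the following segment.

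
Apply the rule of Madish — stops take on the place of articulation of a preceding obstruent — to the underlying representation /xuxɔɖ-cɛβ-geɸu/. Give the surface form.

[xuxɔɖʈɛβbeɸu]

/c/ is a voiceless palatal stop. The preceding trigger /ɖ/ is retroflex, so /c/ must become retroflex as well.
Changing only its place to retroflex gives [ʈ] — the voiceless retroflex stop.
At the second juncture, /g/ likewise becomes [b] adjacent to /β/.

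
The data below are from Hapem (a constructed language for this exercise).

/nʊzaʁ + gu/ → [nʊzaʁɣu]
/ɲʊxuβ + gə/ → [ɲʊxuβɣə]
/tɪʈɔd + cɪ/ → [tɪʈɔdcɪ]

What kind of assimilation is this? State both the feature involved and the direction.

Comparing underlying and surface forms, /g/ → [ɣ] is the alternation; the neighbouring /ʁ/ is constant.
/g/ is a stop while /ʁ/ is a fricative; the output [ɣ] is a fricative, matching the trigger — so the feature that spreads is manner.
Place and voice are unchanged, so the assimilation is partial, not total.
The other alternating form patterns the same way: /g/ → [ɣ] after /β/ (stop → fricative, matching a fricative) — only manner changes, and always toward the preceding segment.
No alternation appears in [tɪʈɔdcɪ]: there the adjacent consonants already agree in manner (/c/ and /d/ are both stops), so this form is consistent with the same rule.
Since the segment that changes follows the conditioning segment, the assimilation is progressive.

progressive manner assimilation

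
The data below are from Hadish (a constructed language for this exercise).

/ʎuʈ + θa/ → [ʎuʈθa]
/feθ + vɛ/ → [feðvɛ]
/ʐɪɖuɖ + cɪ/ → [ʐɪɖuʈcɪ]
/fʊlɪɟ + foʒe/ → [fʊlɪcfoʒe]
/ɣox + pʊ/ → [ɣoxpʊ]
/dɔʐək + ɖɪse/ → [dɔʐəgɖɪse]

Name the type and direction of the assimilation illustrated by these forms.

regressive voicing assimilation

The segment that alternates is /θ/, which surfaces as [ð] when adjacent to /v/.
The change voiceless → voiced matches the voicing of the following /v/, identifying this as voicing assimilation.
Place and manner are unchanged, so the assimilation is partial, not total.
The same holds elsewhere in the data: /ɖ/ → [ʈ] before /c/ (voiced → voiceless, matching voiceless); /ɟ/ → [c] before /f/ (voiced → voiceless, matching voiceless); /k/ → [g] before /ɖ/ (voiceless → voiced, matching voiced) — only voicing changes, and always toward the following segment.
No alternation appears in [ʎuʈθa], [ɣoxpʊ]: there the adjacent consonants already agree in voicing (/ʈ/ and /θ/ are both voiceless; /x/ and /p/ are both voiceless), so these forms are consistent with the same rule.
The trigger is the following segment, so the direction is regressive (anticipatory).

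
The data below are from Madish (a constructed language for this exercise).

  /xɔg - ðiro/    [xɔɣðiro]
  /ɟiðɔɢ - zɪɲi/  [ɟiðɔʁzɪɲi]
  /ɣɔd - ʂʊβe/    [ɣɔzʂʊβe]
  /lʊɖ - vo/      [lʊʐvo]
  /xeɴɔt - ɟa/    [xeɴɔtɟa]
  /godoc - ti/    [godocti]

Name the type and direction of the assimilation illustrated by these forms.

The segment that alternates is /g/, which surfaces as [ɣ] when adjacent to /ð/.
/g/ is a stop while /ð/ is a fricative; the output [ɣ] is a fricative, matching the trigger — so the feature that spreads is manner.
Place and voice are unchanged, so the assimilation is partial, not total.
The same holds elsewhere in the data: /ɢ/ → [ʁ] before /z/ (stop → fricative, matching a fricative); /d/ → [z] before /ʂ/ (stop → fricative, matching a fricative); /ɖ/ → [ʐ] before /v/ (stop → fricative, matching a fricative) — only manner changes, and always toward the following segment.
Nothing changes in [xeɴɔtɟa], [godocti]: there the adjacent consonants already agree in manner (/t/ and /ɟ/ are both stops; /c/ and /t/ are both stops), so these forms are consistent with the same rule.
Since the segment that changes precedes the conditioning segment, the assimilation is regressive.

regressive manner assimilation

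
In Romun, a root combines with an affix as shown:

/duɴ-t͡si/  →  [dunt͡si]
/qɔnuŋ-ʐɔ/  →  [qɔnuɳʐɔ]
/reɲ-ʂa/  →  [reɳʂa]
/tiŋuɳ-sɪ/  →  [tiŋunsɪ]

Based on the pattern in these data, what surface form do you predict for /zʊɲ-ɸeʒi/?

The data show regressive place assimilation: /ɴ/ → [n] before /t͡s/; /ŋ/ → [ɳ] before /ʐ/; /ɲ/ → [ɳ] before /ʂ/; /ɳ/ → [n] before /s/. In each pair only place changes, matching the following consonant, while manner and voice stay constant.
The rule targets /ɲ/ (voiced palatal nasal), which sits before the trigger /ɸ/ (bilabial).
The voiced bilabial nasal is [m], so /ɲ/ → [m].

[zʊmɸeʒi]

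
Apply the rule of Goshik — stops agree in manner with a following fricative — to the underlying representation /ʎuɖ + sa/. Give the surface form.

[ʎuʐsa]

/ɖ/ is a voiced retroflex stop. The following trigger /s/ is a fricative, so /ɖ/ must become a fricative as well.
Changing only its manner to fricative gives [ʐ] — the voiced retroflex fricative.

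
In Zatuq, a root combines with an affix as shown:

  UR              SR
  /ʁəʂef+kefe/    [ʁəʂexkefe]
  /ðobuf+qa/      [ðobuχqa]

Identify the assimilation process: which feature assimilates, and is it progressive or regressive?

Underlying /f/ is realised as [x] next to /k/; /k/ itself does not change.
/f/ is labiodental while /k/ is velar; the output [x] is velar, matching the trigger — so the feature that spreads is place.
Manner and voice are unchanged, so the assimilation is partial, not total.
The same holds elsewhere in the data: /f/ → [χ] before /q/ (labiodental → uvular, matching uvular) — only place changes, and always toward the following segment.
Since the segment that changes precedes the conditioning segment, the assimilation is regressive.

regressive place assimilation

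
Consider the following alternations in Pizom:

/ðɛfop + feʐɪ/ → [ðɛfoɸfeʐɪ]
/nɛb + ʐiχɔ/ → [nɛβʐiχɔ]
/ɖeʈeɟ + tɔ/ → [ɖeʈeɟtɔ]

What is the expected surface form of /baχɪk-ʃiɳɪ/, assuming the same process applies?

The data show regressive manner assimilation: /p/ → [ɸ] before /f/; /b/ → [β] before /ʐ/. In each pair only manner changes, matching the following consonant, while place and voice stay constant.
Nothing changes in [ɖeʈeɟtɔ]: there the adjacent consonants already agree in manner (/ɟ/ and /t/ are both stops), so this form is consistent with the same rule.
/k/ is a voiceless velar stop. The following trigger /ʃ/ is a fricative, so /k/ must become a fricative as well.
A voiceless velar fricative is [x], so the surface segment is [x].

[baχɪxʃiɳɪ]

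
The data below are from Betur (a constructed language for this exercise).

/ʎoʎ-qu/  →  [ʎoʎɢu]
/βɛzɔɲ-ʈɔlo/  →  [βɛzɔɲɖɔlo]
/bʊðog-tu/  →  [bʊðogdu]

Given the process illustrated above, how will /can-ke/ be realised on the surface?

[cange]

The data show progressive voicing assimilation: /q/ → [ɢ] after /ʎ/; /ʈ/ → [ɖ] after /ɲ/; /t/ → [d] after /g/. In each pair only voicing changes, matching the preceding consonant, while place and manner stay constant.
/k/ is a voiceless velar stop. The preceding trigger /n/ is voiced, so /k/ must become voiced as well.
A voiced velar stop is [g], so the surface segment is [g].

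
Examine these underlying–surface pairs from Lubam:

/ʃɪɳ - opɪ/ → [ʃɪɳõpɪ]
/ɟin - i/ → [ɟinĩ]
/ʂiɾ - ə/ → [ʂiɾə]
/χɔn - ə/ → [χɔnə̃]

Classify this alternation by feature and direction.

The vowel /o/ surfaces as nasalised [õ] next to the preceding nasal /ɳ/ — it has acquired the [+nasal] feature of its neighbour.
Likewise in the remaining data: /i/ → [ĩ] after /n/; /ə/ → [ə̃] after /n/ — each time a vowel is nasalised next to a preceding nasal.
No change occurs in [ʂiɾə] because the vowel at the boundary is adjacent to an oral consonant, not a nasal (/ə/ next to /ɾ/).
Because the conditioning nasal is to the left of the vowel that changes, the process is progressive (perseverative).

progressive nasality assimilation (vowel nasalisation)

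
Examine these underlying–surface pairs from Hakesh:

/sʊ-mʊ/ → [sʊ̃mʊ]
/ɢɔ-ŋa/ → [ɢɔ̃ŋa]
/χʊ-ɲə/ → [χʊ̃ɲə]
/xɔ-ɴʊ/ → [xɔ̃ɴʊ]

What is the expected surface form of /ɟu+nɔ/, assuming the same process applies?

[ɟũnɔ]

The data show regressive nasality assimilation (vowel nasalisation): /ʊ/ → [ʊ̃] before /m/; /ɔ/ → [ɔ̃] before /ŋ/; /ʊ/ → [ʊ̃] before /ɲ/; /ɔ/ → [ɔ̃] before /ɴ/ — a vowel is nasalised by an immediately following nasal consonant.
The vowel /u/ is adjacent to the following nasal /n/, so it acquires [+nasal] and surfaces as [ũ].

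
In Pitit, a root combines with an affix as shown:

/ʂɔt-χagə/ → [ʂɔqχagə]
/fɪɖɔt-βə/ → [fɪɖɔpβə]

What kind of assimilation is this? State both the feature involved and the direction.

regressive place assimilation

Underlying /t/ is realised as [q] next to /χ/; /χ/ itself does not change.
The change alveolar → uvular matches the place of the following /χ/, identifying this as place assimilation.
Manner and voice are unchanged, so the assimilation is partial, not total.
The same holds elsewhere in the data: /t/ → [p] before /β/ (alveolar → bilabial, matching bilabial) — only place changes, and always toward the following segment.
The trigger is the following segment, so the direction is regressive (anticipatory).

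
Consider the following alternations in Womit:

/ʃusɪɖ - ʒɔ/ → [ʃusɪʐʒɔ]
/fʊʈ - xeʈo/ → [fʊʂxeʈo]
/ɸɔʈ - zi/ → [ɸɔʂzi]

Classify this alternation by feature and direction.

regressive manner assimilation

Underlying /ɖ/ is realised as [ʐ] next to /ʒ/; /ʒ/ itself does not change.
/ɖ/ is a stop while /ʒ/ is a fricative; the output [ʐ] is a fricative, matching the trigger — so the feature that spreads is manner.
Place and voice are unchanged, so the assimilation is partial, not total.
Checking the remaining alternations: /ʈ/ → [ʂ] before /x/ (stop → fricative, matching a fricative); /ʈ/ → [ʂ] before /z/ (stop → fricative, matching a fricative) — only manner changes, and always toward the following segment.
The trigger is the following segment, so the direction is regressive (anticipatory).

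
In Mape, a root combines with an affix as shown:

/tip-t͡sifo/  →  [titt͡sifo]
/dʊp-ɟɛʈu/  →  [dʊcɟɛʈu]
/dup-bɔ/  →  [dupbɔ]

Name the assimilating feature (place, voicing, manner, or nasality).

place

Underlying /p/ is realised as [t] next to /t͡s/; /t͡s/ itself does not change.
/p/ is bilabial while /t͡s/ is alveolar; the output [t] is alveolar, matching the trigger — so the feature that spreads is place.
The other alternating form patterns the same way: /p/ → [c] before /ɟ/ (bilabial → palatal, matching palatal) — only place changes, and always toward the following segment.
No alternation appears in [dupbɔ]: there the adjacent consonants already agree in place (/p/ and /b/ are both bilabial), so this form is consistent with the same rule.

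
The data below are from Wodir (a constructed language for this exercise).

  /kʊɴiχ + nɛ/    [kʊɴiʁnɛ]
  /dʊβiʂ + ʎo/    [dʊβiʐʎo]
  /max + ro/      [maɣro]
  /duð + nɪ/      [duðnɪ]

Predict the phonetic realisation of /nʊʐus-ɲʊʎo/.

[nʊʐuzɲʊʎo]

The data show regressive voicing assimilation: /χ/ → [ʁ] before /n/; /ʂ/ → [ʐ] before /ʎ/; /x/ → [ɣ] before /r/. In each pair only voicing changes, matching the following consonant, while place and manner stay constant.
No alternation appears in [duðnɪ]: there the adjacent consonants already agree in voicing (/ð/ and /n/ are both voiced), so this form is consistent with the same rule.
/s/ is a voiceless alveolar fricative. The following trigger /ɲ/ is voiced, so /s/ must become voiced as well.
Changing only its voicing to voiced gives [z] — the voiced alveolar fricative.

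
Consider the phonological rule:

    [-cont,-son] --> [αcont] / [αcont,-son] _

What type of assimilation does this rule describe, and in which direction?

The shared variable α links the value of [cont] on the target to that of the neighbouring obstruent. [cont] distinguishes stops from fricatives — a manner-of-articulation feature — so this is manner assimilation.
Since the environment is written before the underscore, the trigger precedes the target; the direction is progressive.

progressive manner assimilation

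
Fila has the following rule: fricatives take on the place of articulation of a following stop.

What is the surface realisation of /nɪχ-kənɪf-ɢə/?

[nɪxkənɪχɢə]

/χ/ is a voiceless uvular fricative. The following trigger /k/ is velar, so /χ/ must become velar as well.
Changing only its place to velar gives [x] — the voiceless velar fricative.
At the second juncture, /f/ likewise becomes [χ] adjacent to /ɢ/.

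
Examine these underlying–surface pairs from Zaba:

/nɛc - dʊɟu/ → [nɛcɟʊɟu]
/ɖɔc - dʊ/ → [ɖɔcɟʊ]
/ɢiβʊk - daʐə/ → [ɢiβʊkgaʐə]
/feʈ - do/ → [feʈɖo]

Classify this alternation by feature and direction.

progressive place assimilation

The segment that alternates is /d/, which surfaces as [ɟ] when adjacent to /c/.
The change alveolar → palatal matches the place of the preceding /c/, identifying this as place assimilation.
Manner and voice are unchanged, so the assimilation is partial, not total.
The other alternating forms pattern the same way: /d/ → [g] after /k/ (alveolar → velar, matching velar); /d/ → [ɖ] after /ʈ/ (alveolar → retroflex, matching retroflex) — only place changes, and always toward the preceding segment.
The trigger is the preceding segment, so the direction is progressive (perseverative).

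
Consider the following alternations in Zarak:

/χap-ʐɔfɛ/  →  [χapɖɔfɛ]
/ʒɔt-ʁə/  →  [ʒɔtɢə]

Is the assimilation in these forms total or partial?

Comparing underlying and surface forms, /ʐ/ → [ɖ] is the alternation; the neighbouring /p/ is constant.
The change fricative → stop matches the manner of the preceding /p/, identifying this as manner assimilation.
Place and voice are unchanged, so the assimilation is partial, not total.
Checking the remaining alternation: /ʁ/ → [ɢ] after /t/ (fricative → stop, matching a stop) — only manner changes, and always toward the preceding segment.

partial assimilation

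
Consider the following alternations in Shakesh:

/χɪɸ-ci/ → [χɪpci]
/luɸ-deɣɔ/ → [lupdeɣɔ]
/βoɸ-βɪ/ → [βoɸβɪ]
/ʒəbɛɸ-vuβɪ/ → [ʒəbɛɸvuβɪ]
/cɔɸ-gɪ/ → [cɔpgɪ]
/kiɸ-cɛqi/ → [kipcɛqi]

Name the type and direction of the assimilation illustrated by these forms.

Comparing underlying and surface forms, /ɸ/ → [p] is the alternation; the neighbouring /c/ is constant.
/ɸ/ is a fricative while /c/ is a stop; the output [p] is a stop, matching the trigger — so the feature that spreads is manner.
Place and voice are unchanged, so the assimilation is partial, not total.
The same holds elsewhere in the data: /ɸ/ → [p] before /d/ (fricative → stop, matching a stop); /ɸ/ → [p] before /g/ (fricative → stop, matching a stop) — only manner changes, and always toward the following segment.
No alternation appears in [βoɸβɪ], [ʒəbɛɸvuβɪ]: there the adjacent consonants already agree in manner (/ɸ/ and /β/ are both fricatives; /ɸ/ and /v/ are both fricatives), so these forms are consistent with the same rule.
The trigger is the following segment, so the direction is regressive (anticipatory).

regressive manner assimilation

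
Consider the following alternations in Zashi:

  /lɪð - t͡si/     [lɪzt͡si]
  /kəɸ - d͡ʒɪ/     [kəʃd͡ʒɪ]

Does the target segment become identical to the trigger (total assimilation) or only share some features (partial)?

partial assimilation

Underlying /ð/ is realised as [z] next to /t͡s/; /t͡s/ itself does not change.
The change dental → alveolar matches the place of the following /t͡s/, identifying this as place assimilation.
Manner and voice are unchanged, so the assimilation is partial, not total.
The other alternating form patterns the same way: /ɸ/ → [ʃ] before /d͡ʒ/ (bilabial → postalveolar, matching postalveolar) — only place changes, and always toward the following segment.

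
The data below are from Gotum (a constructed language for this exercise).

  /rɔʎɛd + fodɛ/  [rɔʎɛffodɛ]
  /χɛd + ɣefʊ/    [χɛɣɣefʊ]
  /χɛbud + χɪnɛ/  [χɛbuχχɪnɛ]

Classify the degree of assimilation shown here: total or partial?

total assimilation

Comparing underlying and surface forms, /d/ → [f] is the alternation; the neighbouring /f/ is constant.
The output [f] is identical to the trigger /f/ — every feature (place, manner, voicing) has been copied — so this is total assimilation.
The remaining alternations confirm this: /d/ → [ɣ] before /ɣ/; /d/ → [χ] before /χ/ — in each case the output is a copy of the following consonant.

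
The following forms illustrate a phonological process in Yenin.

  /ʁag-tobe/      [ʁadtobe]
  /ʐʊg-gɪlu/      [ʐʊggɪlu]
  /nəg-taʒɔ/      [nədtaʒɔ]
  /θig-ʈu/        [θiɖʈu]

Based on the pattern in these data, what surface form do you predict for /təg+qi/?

The data show regressive place assimilation: /g/ → [d] before /t/; /g/ → [ɖ] before /ʈ/. In each pair only place changes, matching the following consonant, while manner and voice stay constant.
No alternation appears in [ʐʊggɪlu]: there the adjacent consonants already agree in place (/g/ and /g/ are both velar), so this form is consistent with the same rule.
The rule targets /g/ (voiced velar stop), which sits before the trigger /q/ (uvular).
The voiced uvular stop is [ɢ], so /g/ → [ɢ].

[təɢqi]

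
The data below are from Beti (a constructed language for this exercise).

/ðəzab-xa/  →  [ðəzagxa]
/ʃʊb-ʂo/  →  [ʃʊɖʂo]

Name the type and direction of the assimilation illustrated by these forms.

Underlying /b/ is realised as [g] next to /x/; /x/ itself does not change.
The change bilabial → velar matches the place of the following /x/, identifying this as place assimilation.
Manner and voice are unchanged, so the assimilation is partial, not total.
Checking the remaining alternation: /b/ → [ɖ] before /ʂ/ (bilabial → retroflex, matching retroflex) — only place changes, and always toward the following segment.
The trigger is the following segment, so the direction is regressive (anticipatory).

regressive place assimilation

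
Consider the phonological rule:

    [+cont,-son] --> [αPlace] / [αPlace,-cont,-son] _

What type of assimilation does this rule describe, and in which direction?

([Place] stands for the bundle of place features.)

progressive place assimilation

The rule copies the place features (abbreviated [Place]) from the environment onto the target, so the assimilating feature is place.
Since the environment is written before the underscore, the trigger precedes the target; the direction is progressive.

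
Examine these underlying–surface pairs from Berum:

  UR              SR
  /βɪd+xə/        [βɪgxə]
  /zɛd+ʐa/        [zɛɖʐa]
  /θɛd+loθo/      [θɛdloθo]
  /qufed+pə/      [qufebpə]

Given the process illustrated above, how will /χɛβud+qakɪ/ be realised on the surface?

[χɛβuɢqakɪ]

The data show regressive place assimilation: /d/ → [g] before /x/; /d/ → [ɖ] before /ʐ/; /d/ → [b] before /p/. In each pair only place changes, matching the following consonant, while manner and voice stay constant.
Nothing changes in [θɛdloθo]: there the adjacent consonants already agree in place (/d/ and /l/ are both alveolar), so this form is consistent with the same rule.
/d/ is a voiced alveolar stop. The following trigger /q/ is uvular, so /d/ must become uvular as well.
The voiced uvular stop is [ɢ], so /d/ → [ɢ].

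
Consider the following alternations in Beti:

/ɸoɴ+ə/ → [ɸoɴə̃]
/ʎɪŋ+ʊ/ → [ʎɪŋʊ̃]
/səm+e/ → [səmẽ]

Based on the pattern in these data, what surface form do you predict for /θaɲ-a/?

The data show progressive nasality assimilation (vowel nasalisation): /ə/ → [ə̃] after /ɴ/; /ʊ/ → [ʊ̃] after /ŋ/; /e/ → [ẽ] after /m/ — a vowel is nasalised by an immediately preceding nasal consonant.
The vowel /a/ is adjacent to the preceding nasal /ɲ/, so it acquires [+nasal] and surfaces as [ã].

[θaɲã]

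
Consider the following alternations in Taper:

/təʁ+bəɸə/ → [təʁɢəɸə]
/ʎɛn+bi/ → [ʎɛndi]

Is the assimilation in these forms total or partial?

partial assimilation

Underlying /b/ is realised as [ɢ] next to /ʁ/; /ʁ/ itself does not change.
The change bilabial → uvular matches the place of the preceding /ʁ/, identifying this as place assimilation.
Manner and voice are unchanged, so the assimilation is partial, not total.
Checking the remaining alternation: /b/ → [d] after /n/ (bilabial → alveolar, matching alveolar) — only place changes, and always toward the preceding segment.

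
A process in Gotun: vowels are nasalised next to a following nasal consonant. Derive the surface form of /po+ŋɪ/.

/o/ sits next to the nasal /ŋ/ and is therefore nasalised to [õ].

[põŋɪ]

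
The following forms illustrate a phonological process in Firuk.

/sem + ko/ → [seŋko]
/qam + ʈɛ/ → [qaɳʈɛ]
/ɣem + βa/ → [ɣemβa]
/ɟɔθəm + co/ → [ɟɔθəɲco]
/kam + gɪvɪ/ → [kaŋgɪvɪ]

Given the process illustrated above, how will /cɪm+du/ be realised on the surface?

The data show regressive place assimilation: /m/ → [ŋ] before /k/; /m/ → [ɳ] before /ʈ/; /m/ → [ɲ] before /c/; /m/ → [ŋ] before /g/. In each pair only place changes, matching the following consonant, while manner and voice stay constant.
Nothing changes in [ɣemβa]: there the adjacent consonants already agree in place (/m/ and /β/ are both bilabial), so this form is consistent with the same rule.
The rule targets /m/ (voiced bilabial nasal), which sits before the trigger /d/ (alveolar).
Changing only its place to alveolar gives [n] — the voiced alveolar nasal.

[cɪndu]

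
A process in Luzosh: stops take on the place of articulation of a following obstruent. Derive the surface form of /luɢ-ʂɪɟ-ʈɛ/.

The rule targets /ɢ/ (voiced uvular stop), which sits before the trigger /ʂ/ (retroflex).
A voiced retroflex stop is [ɖ], so the surface segment is [ɖ].
The same rule applies at the second boundary: /ɟ/ → [ɖ] next to /ʈ/.

[luɖʂɪɖʈɛ]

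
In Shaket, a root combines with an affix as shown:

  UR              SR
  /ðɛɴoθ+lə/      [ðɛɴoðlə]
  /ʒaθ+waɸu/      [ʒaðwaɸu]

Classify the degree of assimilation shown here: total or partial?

partial assimilation

Underlying /θ/ is realised as [ð] next to /l/; /l/ itself does not change.
/θ/ is voiceless while /l/ is voiced; the output [ð] is voiced, matching the trigger — so the feature that spreads is voicing.
Place and manner are unchanged, so the assimilation is partial, not total.
Checking the remaining alternation: /θ/ → [ð] before /w/ (voiceless → voiced, matching voiced) — only voicing changes, and always toward the following segment.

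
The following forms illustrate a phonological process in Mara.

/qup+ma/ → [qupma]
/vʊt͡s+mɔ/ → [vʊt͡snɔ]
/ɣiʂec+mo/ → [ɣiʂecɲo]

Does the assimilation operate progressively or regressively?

progressive

Underlying /m/ is realised as [n] next to /t͡s/; /t͡s/ itself does not change.
The change bilabial → alveolar matches the place of the preceding /t͡s/, identifying this as place assimilation.
The same holds elsewhere in the data: /m/ → [ɲ] after /c/ (bilabial → palatal, matching palatal) — only place changes, and always toward the preceding segment.
No alternation appears in [qupma]: there the adjacent consonants already agree in place (/m/ and /p/ are both bilabial), so this form is consistent with the same rule.
Since the segment that changes follows the conditioning segment, the assimilation is progressive.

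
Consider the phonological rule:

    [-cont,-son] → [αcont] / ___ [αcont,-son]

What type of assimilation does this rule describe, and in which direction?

regressive manner assimilation

The shared variable α links the value of [cont] on the target to that of the neighbouring obstruent. [cont] distinguishes stops from fricatives — a manner-of-articulation feature — so this is manner assimilation.
The conditioning segment sits to the right of the focus bar, meaning the trigger follows the segment that changes — regressive assimilation.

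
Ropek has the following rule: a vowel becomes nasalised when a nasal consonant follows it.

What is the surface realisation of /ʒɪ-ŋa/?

[ʒɪ̃ŋa]

/ɪ/ sits next to the nasal /ŋ/ and is therefore nasalised to [ɪ̃].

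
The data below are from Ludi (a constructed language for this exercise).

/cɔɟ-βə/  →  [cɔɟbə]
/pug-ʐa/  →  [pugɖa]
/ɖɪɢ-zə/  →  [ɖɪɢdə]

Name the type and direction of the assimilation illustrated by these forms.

Comparing underlying and surface forms, /β/ → [b] is the alternation; the neighbouring /ɟ/ is constant.
The change fricative → stop matches the manner of the preceding /ɟ/, identifying this as manner assimilation.
Place and voice are unchanged, so the assimilation is partial, not total.
Checking the remaining alternations: /ʐ/ → [ɖ] after /g/ (fricative → stop, matching a stop); /z/ → [d] after /ɢ/ (fricative → stop, matching a stop) — only manner changes, and always toward the preceding segment.
Since the segment that changes follows the conditioning segment, the assimilation is progressive.

progressive manner assimilation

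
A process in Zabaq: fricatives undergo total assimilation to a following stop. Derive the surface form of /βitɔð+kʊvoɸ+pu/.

[βitɔkkʊvoppu]

/ð/ is the segment targeted by the rule; it sits immediately before /k/, so it assimilates completely and surfaces as [k].
At the second juncture, /ɸ/ likewise becomes [p] adjacent to /p/.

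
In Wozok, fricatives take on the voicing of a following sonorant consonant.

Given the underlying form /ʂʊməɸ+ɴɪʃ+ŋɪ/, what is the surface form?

[ʂʊməβɴɪʒŋɪ]

The rule targets /ɸ/ (voiceless bilabial fricative), which sits before the trigger /ɴ/ (voiced).
Changing only its voicing to voiced gives [β] — the voiced bilabial fricative.
The same rule applies at the second boundary: /ʃ/ → [ʒ] next to /ŋ/.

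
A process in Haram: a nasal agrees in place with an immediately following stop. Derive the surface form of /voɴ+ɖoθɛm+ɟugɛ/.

/ɴ/ is a voiced uvular nasal. The following trigger /ɖ/ is retroflex, so /ɴ/ must become retroflex as well.
Changing only its place to retroflex gives [ɳ] — the voiced retroflex nasal.
The same rule applies at the second boundary: /m/ → [ɲ] next to /ɟ/.

[voɳɖoθɛɲɟugɛ]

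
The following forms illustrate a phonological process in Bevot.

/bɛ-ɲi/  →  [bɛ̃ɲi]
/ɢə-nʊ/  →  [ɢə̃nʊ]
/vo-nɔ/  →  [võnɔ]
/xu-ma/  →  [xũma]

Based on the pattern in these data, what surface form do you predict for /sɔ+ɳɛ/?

The data show regressive nasality assimilation (vowel nasalisation): /ɛ/ → [ɛ̃] before /ɲ/; /ə/ → [ə̃] before /n/; /o/ → [õ] before /n/; /u/ → [ũ] before /m/ — a vowel is nasalised by an immediately following nasal consonant.
/ɔ/ sits next to the nasal /ɳ/ and is therefore nasalised to [ɔ̃].

[sɔ̃ɳɛ]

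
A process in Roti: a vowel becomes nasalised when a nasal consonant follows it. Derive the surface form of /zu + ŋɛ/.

[zũŋɛ]

/u/ sits next to the nasal /ŋ/ and is therefore nasalised to [ũ].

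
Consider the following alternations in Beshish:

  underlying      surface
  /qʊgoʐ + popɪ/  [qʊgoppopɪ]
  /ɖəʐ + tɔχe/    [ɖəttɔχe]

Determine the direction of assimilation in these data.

regressive

Underlying /ʐ/ is realised as [p] next to /p/; /p/ itself does not change.
The output [p] is identical to the trigger /p/ — every feature (place, manner, voicing) has been copied — so this is total assimilation.
The other form behaves the same way: /ʐ/ → [t] before /t/ — in each case the output is a copy of the following consonant.
Since the segment that changes precedes the conditioning segment, the assimilation is regressive.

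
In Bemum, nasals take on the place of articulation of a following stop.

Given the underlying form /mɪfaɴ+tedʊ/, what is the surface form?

/ɴ/ is a voiced uvular nasal. The following trigger /t/ is alveolar, so /ɴ/ must become alveolar as well.
Changing only its place to alveolar gives [n] — the voiced alveolar nasal.

[mɪfantedʊ]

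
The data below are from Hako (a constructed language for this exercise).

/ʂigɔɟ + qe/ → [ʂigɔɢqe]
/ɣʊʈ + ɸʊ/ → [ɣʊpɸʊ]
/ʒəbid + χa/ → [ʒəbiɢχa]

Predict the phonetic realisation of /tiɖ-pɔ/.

The data show regressive place assimilation: /ɟ/ → [ɢ] before /q/; /ʈ/ → [p] before /ɸ/; /d/ → [ɢ] before /χ/. In each pair only place changes, matching the following consonant, while manner and voice stay constant.
The rule targets /ɖ/ (voiced retroflex stop), which sits before the trigger /p/ (bilabial).
The voiced bilabial stop is [b], so /ɖ/ → [b].

[tibpɔ]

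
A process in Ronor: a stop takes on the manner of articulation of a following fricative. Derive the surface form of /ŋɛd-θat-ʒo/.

The rule targets /d/ (voiced alveolar stop), which sits before the trigger /θ/ (fricative).
Changing only its manner to fricative gives [z] — the voiced alveolar fricative.
At the second juncture, /t/ likewise becomes [s] adjacent to /ʒ/.

[ŋɛzθasʒo]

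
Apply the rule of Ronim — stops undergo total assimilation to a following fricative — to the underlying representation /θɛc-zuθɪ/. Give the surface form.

/c/ is the segment targeted by the rule; it sits immediately before /z/, so it assimilates completely and surfaces as [z].

[θɛzzuθɪ]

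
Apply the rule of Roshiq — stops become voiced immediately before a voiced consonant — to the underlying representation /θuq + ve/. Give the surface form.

/q/ is a voiceless uvular stop. The following trigger /v/ is voiced, so /q/ must become voiced as well.
The voiced uvular stop is [ɢ], so /q/ → [ɢ].

[θuɢve]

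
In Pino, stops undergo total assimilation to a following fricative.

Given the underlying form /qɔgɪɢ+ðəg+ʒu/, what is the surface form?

[qɔgɪððəʒʒu]

/ɢ/ is the segment targeted by the rule; it sits immediately before /ð/, so it assimilates completely and surfaces as [ð].
At the second juncture, /g/ likewise becomes [ʒ] adjacent to /ʒ/.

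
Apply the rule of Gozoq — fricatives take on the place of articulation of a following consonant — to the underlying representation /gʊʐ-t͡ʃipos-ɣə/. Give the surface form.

/ʐ/ is a voiced retroflex fricative. The following trigger /t͡ʃ/ is postalveolar, so /ʐ/ must become postalveolar as well.
Changing only its place to postalveolar gives [ʒ] — the voiced postalveolar fricative.
The same rule applies at the second boundary: /s/ → [x] next to /ɣ/.

[gʊʒt͡ʃipoxɣə]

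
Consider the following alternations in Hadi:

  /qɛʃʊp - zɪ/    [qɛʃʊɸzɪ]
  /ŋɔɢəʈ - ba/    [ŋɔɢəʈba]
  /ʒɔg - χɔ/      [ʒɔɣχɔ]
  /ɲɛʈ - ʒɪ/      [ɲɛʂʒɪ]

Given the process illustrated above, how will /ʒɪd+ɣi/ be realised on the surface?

[ʒɪzɣi]

The data show regressive manner assimilation: /p/ → [ɸ] before /z/; /g/ → [ɣ] before /χ/; /ʈ/ → [ʂ] before /ʒ/. In each pair only manner changes, matching the following consonant, while place and voice stay constant.
No alternation appears in [ŋɔɢəʈba]: there the adjacent consonants already agree in manner (/ʈ/ and /b/ are both stops), so this form is consistent with the same rule.
/d/ is a voiced alveolar stop. The following trigger /ɣ/ is a fricative, so /d/ must become a fricative as well.
The voiced alveolar fricative is [z], so /d/ → [z].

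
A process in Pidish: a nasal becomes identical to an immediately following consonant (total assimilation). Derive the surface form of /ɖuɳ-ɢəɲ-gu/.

/ɳ/ is the segment targeted by the rule; it sits immediately before /ɢ/, so it assimilates completely and surfaces as [ɢ].
The same rule applies at the second boundary: /ɲ/ → [g] next to /g/.

[ɖuɢɢəggu]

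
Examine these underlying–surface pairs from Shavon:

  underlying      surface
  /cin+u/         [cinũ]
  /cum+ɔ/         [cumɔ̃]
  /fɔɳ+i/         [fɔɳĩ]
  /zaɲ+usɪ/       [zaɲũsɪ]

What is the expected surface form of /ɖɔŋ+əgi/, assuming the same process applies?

The data show progressive nasality assimilation (vowel nasalisation): /u/ → [ũ] after /n/; /ɔ/ → [ɔ̃] after /m/; /i/ → [ĩ] after /ɳ/; /u/ → [ũ] after /ɲ/ — a vowel is nasalised by an immediately preceding nasal consonant.
The vowel /ə/ is adjacent to the preceding nasal /ŋ/, so it acquires [+nasal] and surfaces as [ə̃].

[ɖɔŋə̃gi]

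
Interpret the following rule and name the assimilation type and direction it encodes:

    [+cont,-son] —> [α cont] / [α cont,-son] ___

progressive manner assimilation

The rule copies [cont] (continuancy) from the environment onto the target fricatives; since [±cont] encodes the stop/fricative manner contrast, the assimilating dimension is manner.
The conditioning segment sits to the left of the focus bar, meaning the trigger precedes the segment that changes — progressive assimilation.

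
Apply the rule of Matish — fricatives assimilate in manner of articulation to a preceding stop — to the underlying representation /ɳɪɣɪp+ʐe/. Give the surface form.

/ʐ/ is a voiced retroflex fricative. The preceding trigger /p/ is a stop, so /ʐ/ must become a stop as well.
The voiced retroflex stop is [ɖ], so /ʐ/ → [ɖ].

[ɳɪɣɪpɖe]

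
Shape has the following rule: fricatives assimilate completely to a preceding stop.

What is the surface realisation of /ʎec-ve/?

[ʎecce]

/v/ is the segment targeted by the rule; it sits immediately after /c/, so it assimilates completely and surfaces as [c].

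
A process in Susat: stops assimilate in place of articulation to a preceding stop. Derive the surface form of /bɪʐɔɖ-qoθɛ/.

[bɪʐɔɖʈoθɛ]

The rule targets /q/ (voiceless uvular stop), which sits after the trigger /ɖ/ (retroflex).
The voiceless retroflex stop is [ʈ], so /q/ → [ʈ].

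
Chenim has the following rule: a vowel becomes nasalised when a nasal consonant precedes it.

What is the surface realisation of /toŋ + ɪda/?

[toŋɪ̃da]

/ɪ/ sits next to the nasal /ŋ/ and is therefore nasalised to [ɪ̃].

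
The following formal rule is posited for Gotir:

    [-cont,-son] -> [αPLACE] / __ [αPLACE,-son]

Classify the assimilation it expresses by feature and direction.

The shared variable α links the value of the place features (abbreviated [PLACE]) on the target to the same value on the neighbouring segment, so place is the feature that assimilates.
Since the environment is written after the underscore, the trigger follows the target; the direction is regressive.

regressive place assimilation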